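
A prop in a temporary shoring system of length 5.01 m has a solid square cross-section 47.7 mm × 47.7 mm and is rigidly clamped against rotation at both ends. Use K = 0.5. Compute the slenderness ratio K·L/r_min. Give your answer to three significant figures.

I = a⁴/12 = 47.7⁴/12 = 4.314×10^5 mm⁴
A = 2.275×10^3 mm²;  r_min = √(I/A) = √(4.314×10^5/2.275×10^3) = 13.77 mm
L_e = K·L = 0.5 × 5.01 m = 2.505 m = 2505.0 mm
λ = L_e / r_min = 2505.0 / 13.77 = 182

λ ≈ 182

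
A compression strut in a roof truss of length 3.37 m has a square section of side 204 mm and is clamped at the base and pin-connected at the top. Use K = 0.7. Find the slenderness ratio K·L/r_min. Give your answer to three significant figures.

I = a⁴/12 = 204⁴/12 = 1.443×10^8 mm⁴
A = 4.162×10^4 mm²;  r_min = √(I/A) = √(1.443×10^8/4.162×10^4) = 58.89 mm
L_e = K·L = 0.7 × 3.37 m = 2.359 m = 2359.0 mm
λ = L_e / r_min = 2359.0 / 58.89 = 40.1

λ ≈ 40.1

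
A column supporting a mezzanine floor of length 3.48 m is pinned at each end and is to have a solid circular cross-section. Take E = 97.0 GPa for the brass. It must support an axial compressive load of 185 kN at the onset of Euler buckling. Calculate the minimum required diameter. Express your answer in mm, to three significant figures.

d ≈ 83.1 mm

L_e = K·L = 1 × 3.48 = 3.480 m
Required I = P_cr·L_e²/(π²E) = 1.850×10^5 × 3.480² / (π² × 9.70×10^10) = 2.340×10^-6 m⁴
I_req = 2.340×10^6 mm⁴
Solid circle: I = πd⁴/64  ⇒  d = (64I/π)^(1/4) = (64×2.340×10^6/π)^(1/4) = 83.1 mm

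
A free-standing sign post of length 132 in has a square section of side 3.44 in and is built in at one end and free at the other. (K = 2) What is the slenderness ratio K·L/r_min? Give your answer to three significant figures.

λ ≈ 266

I = a⁴/12 = 3.44⁴/12 = 11.67 in⁴
A = 11.83 in²;  r_min = √(I/A) = √(11.67/11.83) = 0.9930 in
L_e = K·L = 2 × 132 = 264.0 in
λ = L_e / r_min = 264.00 / 0.9930 = 266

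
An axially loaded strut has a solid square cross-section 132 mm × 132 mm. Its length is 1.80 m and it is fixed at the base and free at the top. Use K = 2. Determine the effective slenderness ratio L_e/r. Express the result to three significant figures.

λ ≈ 94.5

For a square r = a/√12 = 132/√12 = 38.11 mm
L_e = K·L = 2 × 1.80 m = 3.600 m = 3600.0 mm
λ = L_e / r_min = 3600.0 / 38.11 = 94.5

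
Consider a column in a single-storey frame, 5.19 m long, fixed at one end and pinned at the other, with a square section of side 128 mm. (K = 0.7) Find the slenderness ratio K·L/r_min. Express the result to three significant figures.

λ ≈ 98.3

I = a⁴/12 = 128⁴/12 = 2.237×10^7 mm⁴
A = 1.638×10^4 mm²;  r_min = √(I/A) = √(2.237×10^7/1.638×10^4) = 36.95 mm
L_e = K·L = 0.7 × 5.19 m = 3.633 m = 3633.0 mm
λ = L_e / r_min = 3633.0 / 36.95 = 98.3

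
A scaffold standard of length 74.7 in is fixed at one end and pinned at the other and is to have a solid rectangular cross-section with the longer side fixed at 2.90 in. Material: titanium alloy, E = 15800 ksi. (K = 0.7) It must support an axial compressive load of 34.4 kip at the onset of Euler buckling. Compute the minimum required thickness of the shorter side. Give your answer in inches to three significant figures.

L_e = K·L = 0.7 × 74.7 = 52.29 in
Required I = P_cr·L_e²/(π²E) = 3.440×10^4 × 52.29² / (π² × 1.58×10^7) = 0.6032 in⁴
Rectangle, weak axis: I_min = h·b³/12 with h = 2.90 in fixed  ⇒  b = (12I/h)^(1/3) = 1.36 in

b ≈ 1.36 in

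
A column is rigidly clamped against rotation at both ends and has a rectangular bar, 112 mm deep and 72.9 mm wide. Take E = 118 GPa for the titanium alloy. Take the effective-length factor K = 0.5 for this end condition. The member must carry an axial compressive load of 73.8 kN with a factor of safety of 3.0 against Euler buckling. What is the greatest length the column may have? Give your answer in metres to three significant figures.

L_max ≈ 8.72 m

Buckling occurs about the weak axis: I_min = h·b³/12 with b = 72.9 mm (the shorter side).
I_min = 112×72.9³/12 = 3.616×10^6 mm⁴
I = 3.616×10^-6 m⁴
Required critical load P_cr = n·P = 3.0 × 73.8 = 221.4 kN = 2.214×10^5 N
From P_cr = π²EI/(K·L)²:  L = (1/K)·√(π²EI/P_cr) = (1/0.5)·√(π²×1.18×10^11×3.616×10^-6/2.214×10^5)
L = 8.72 m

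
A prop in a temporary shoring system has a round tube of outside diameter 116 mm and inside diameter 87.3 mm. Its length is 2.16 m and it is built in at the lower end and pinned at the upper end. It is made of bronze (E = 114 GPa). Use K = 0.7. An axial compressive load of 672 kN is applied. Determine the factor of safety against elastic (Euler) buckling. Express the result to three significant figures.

n ≈ 4.42

d_o = 116 mm, d_i = 87.3 mm
I = π(d_o⁴ − d_i⁴)/64 = π(116⁴ − 87.30⁴)/64 = 6.037×10^6 mm⁴
I = 6.037×10^6 mm⁴ = 6.037×10^-6 m⁴
Effective length L_e = K·L = 0.7 × 2.16 = 1.512 m
P_cr = π²EI / L_e² = π² × 114×10⁹ × 6.037×10^-6 / 1.512² = 2.971×10^6 N
Factor of safety n = P_cr / P = 2971.0 / 672 = 4.42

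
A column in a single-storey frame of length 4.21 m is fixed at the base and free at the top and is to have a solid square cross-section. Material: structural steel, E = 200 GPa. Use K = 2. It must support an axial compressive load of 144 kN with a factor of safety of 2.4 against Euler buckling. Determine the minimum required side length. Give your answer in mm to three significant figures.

a ≈ 110 mm

Required P_cr = n·P = 2.4 × 144 = 345.6 kN
L_e = K·L = 2 × 4.21 = 8.420 m
Required I = P_cr·L_e²/(π²E) = 3.456×10^5 × 8.420² / (π² × 2.00×10^11) = 1.241×10^-5 m⁴
I_req = 1.241×10^7 mm⁴
Solid square: I = a⁴/12  ⇒  a = (12I)^(1/4) = (12×1.241×10^7)^(1/4) = 110 mm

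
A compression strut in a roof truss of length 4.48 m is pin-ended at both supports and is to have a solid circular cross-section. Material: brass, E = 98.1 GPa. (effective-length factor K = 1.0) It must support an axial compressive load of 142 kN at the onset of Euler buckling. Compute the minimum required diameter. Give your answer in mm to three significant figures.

d ≈ 88.0 mm

L_e = K·L = 1 × 4.48 = 4.480 m
Required I = P_cr·L_e²/(π²E) = 1.420×10^5 × 4.480² / (π² × 9.81×10^10) = 2.944×10^-6 m⁴
I_req = 2.944×10^6 mm⁴
Solid circle: I = πd⁴/64  ⇒  d = (64I/π)^(1/4) = (64×2.944×10^6/π)^(1/4) = 88.0 mm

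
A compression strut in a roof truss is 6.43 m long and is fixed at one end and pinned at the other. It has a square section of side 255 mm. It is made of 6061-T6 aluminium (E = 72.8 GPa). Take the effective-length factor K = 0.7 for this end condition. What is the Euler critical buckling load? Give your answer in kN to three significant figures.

I = a⁴/12 = 255⁴/12 = 3.524×10^8 mm⁴
I = 3.524×10^8 mm⁴ = 3.524×10^-4 m⁴
Effective length L_e = K·L = 0.7 × 6.43 = 4.501 m
P_cr = π²EI / L_e² = π² × 72.8×10⁹ × 3.524×10^-4 / 4.501² = 1.250×10^7 N

P_cr ≈ 12500 kN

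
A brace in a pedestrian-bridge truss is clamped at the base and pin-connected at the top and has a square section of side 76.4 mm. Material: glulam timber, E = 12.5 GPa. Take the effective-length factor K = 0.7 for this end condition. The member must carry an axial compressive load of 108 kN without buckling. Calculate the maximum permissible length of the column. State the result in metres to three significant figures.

I = a⁴/12 = 76.4⁴/12 = 2.839×10^6 mm⁴
I = 2.839×10^-6 m⁴
At the buckling limit P_cr = P = 1.080×10^5 N
From P_cr = π²EI/(K·L)²:  L = (1/K)·√(π²EI/P_cr) = (1/0.7)·√(π²×1.25×10^10×2.839×10^-6/1.080×10^5)
L = 2.57 m

L_max ≈ 2.57 m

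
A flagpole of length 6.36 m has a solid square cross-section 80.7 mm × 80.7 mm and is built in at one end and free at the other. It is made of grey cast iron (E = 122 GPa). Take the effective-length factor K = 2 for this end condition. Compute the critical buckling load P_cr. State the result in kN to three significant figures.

I = a⁴/12 = 80.7⁴/12 = 3.534×10^6 mm⁴
I = 3.534×10^6 mm⁴ = 3.534×10^-6 m⁴
Effective length L_e = K·L = 2 × 6.36 = 12.72 m
P_cr = π²EI / L_e² = π² × 122×10⁹ × 3.534×10^-6 / 12.72² = 2.630×10^4 N

P_cr ≈ 26.3 kN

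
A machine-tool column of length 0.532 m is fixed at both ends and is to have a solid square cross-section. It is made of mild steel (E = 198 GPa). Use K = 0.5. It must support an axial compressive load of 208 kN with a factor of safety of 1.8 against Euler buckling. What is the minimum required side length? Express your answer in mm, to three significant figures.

a ≈ 20.1 mm

Required P_cr = n·P = 1.8 × 208 = 374.4 kN
L_e = K·L = 0.5 × 0.532 = 0.2660 m
Required I = P_cr·L_e²/(π²E) = 3.744×10^5 × 0.2660² / (π² × 1.98×10^11) = 1.356×10^-8 m⁴
I_req = 1.356×10^4 mm⁴
Solid square: I = a⁴/12  ⇒  a = (12I)^(1/4) = (12×1.356×10^4)^(1/4) = 20.1 mm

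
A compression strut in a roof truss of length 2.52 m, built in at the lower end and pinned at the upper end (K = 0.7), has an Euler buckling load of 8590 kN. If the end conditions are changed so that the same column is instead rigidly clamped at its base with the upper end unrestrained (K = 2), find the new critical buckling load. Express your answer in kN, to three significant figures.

P_cr ≈ 1050 kN

P_cr ∝ 1/K², so P_cr,new = P_cr,old × (K_old/K_new)² = 8590 × (0.7/2)²
= 8590 × 0.1225 = 1050 kN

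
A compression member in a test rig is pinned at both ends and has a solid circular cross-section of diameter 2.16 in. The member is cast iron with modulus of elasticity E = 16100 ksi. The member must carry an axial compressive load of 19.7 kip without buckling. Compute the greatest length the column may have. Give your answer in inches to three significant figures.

I = πd⁴/64 = π×2.16⁴/64 = 1.069 in⁴
At the buckling limit P_cr = P = 1.970×10^4 lb
From P_cr = π²EI/(K·L)²:  L = (1/K)·√(π²EI/P_cr) = (1/1)·√(π²×1.61×10^7×1.069/1.970×10^4)
L = 92.8 in

L_max ≈ 92.8 in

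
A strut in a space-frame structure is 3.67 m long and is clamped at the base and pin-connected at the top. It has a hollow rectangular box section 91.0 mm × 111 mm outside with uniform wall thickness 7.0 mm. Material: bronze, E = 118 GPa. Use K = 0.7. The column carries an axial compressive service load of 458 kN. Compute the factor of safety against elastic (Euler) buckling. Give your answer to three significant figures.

n ≈ 1.26

Inner dimensions: h_i = 111 − 2×7.0 = 97.00 mm, b_i = 91.0 − 2×7.0 = 77.00 mm
Weak-axis I_min = (h_o·b_o³ − h_i·b_i³)/12 with b_o = 91.0, b_i = 77.00 mm (shorter outer/inner sides).
I_min = (111×91.0³ − 97.00×77.00³)/12 = 3.280×10^6 mm⁴
I = 3.280×10^6 mm⁴ = 3.280×10^-6 m⁴
Effective length L_e = K·L = 0.7 × 3.67 = 2.569 m
P_cr = π²EI / L_e² = π² × 118×10⁹ × 3.280×10^-6 / 2.569² = 5.788×10^5 N
Factor of safety n = P_cr / P = 578.84 / 458 = 1.26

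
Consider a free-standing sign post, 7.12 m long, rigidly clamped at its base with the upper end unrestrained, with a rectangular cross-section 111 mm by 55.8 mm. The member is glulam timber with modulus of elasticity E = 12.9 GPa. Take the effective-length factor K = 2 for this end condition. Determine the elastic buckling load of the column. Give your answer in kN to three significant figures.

Buckling occurs about the weak axis: I_min = h·b³/12 with b = 55.8 mm (the shorter side).
I_min = 111×55.8³/12 = 1.607×10^6 mm⁴
I = 1.607×10^6 mm⁴ = 1.607×10^-6 m⁴
Effective length L_e = K·L = 2 × 7.12 = 14.24 m
P_cr = π²EI / L_e² = π² × 12.9×10⁹ × 1.607×10^-6 / 14.24² = 1.009×10^3 N

P_cr ≈ 1.01 kN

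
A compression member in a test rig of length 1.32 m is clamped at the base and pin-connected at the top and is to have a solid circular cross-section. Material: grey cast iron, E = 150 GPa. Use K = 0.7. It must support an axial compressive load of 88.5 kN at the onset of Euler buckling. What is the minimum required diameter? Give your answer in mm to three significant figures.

L_e = K·L = 0.7 × 1.32 = 0.9240 m
Required I = P_cr·L_e²/(π²E) = 8.850×10^4 × 0.9240² / (π² × 1.50×10^11) = 5.104×10^-8 m⁴
I_req = 5.104×10^4 mm⁴
Solid circle: I = πd⁴/64  ⇒  d = (64I/π)^(1/4) = (64×5.104×10^4/π)^(1/4) = 31.9 mm

d ≈ 31.9 mm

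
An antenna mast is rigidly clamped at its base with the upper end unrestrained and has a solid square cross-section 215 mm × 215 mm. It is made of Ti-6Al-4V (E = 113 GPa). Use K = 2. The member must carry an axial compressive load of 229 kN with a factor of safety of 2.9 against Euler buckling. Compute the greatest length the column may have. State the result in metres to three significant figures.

L_max ≈ 8.65 m

I = a⁴/12 = 215⁴/12 = 1.781×10^8 mm⁴
I = 1.781×10^-4 m⁴
Required critical load P_cr = n·P = 2.9 × 229 = 664.1 kN = 6.641×10^5 N
From P_cr = π²EI/(K·L)²:  L = (1/K)·√(π²EI/P_cr) = (1/2)·√(π²×1.13×10^11×1.781×10^-4/6.641×10^5)
L = 8.65 m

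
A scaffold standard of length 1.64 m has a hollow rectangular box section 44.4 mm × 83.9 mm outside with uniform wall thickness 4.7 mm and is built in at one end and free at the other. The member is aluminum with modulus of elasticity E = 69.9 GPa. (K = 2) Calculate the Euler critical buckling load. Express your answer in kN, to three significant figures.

Inner dimensions: h_i = 83.9 − 2×4.7 = 74.50 mm, b_i = 44.4 − 2×4.7 = 35.00 mm
Weak-axis I_min = (h_o·b_o³ − h_i·b_i³)/12 with b_o = 44.4, b_i = 35.00 mm (shorter outer/inner sides).
I_min = (83.9×44.4³ − 74.50×35.00³)/12 = 3.458×10^5 mm⁴
I = 3.458×10^5 mm⁴ = 3.458×10^-7 m⁴
Effective length L_e = K·L = 2 × 1.64 = 3.280 m
P_cr = π²EI / L_e² = π² × 69.9×10⁹ × 3.458×10^-7 / 3.280² = 2.217×10^4 N

P_cr ≈ 22.2 kN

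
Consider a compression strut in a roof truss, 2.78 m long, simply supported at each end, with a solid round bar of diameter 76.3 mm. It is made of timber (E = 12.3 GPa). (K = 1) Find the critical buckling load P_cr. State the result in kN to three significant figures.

I = πd⁴/64 = π×76.3⁴/64 = 1.664×10^6 mm⁴
I = 1.664×10^6 mm⁴ = 1.664×10^-6 m⁴
Effective length L_e = K·L = 1 × 2.78 = 2.780 m
P_cr = π²EI / L_e² = π² × 12.3×10⁹ × 1.664×10^-6 / 2.780² = 2.613×10^4 N

P_cr ≈ 26.1 kN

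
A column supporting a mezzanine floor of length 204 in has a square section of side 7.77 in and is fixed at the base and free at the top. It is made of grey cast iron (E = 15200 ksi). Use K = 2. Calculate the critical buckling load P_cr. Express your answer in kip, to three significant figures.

I = a⁴/12 = 7.77⁴/12 = 303.7 in⁴
Effective length L_e = K·L = 2 × 204 = 408.0 in
P_cr = π²EI / L_e² = π² × 15200×10³ × 303.7 / 408.0² = 2.737×10^5 lb

P_cr ≈ 274 kip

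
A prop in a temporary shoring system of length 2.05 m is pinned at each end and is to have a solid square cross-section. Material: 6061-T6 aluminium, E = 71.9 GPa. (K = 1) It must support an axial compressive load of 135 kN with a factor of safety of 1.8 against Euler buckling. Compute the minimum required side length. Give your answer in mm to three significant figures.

Required P_cr = n·P = 1.8 × 135 = 243.0 kN
L_e = K·L = 1 × 2.05 = 2.050 m
Required I = P_cr·L_e²/(π²E) = 2.430×10^5 × 2.050² / (π² × 7.19×10^10) = 1.439×10^-6 m⁴
I_req = 1.439×10^6 mm⁴
Solid square: I = a⁴/12  ⇒  a = (12I)^(1/4) = (12×1.439×10^6)^(1/4) = 64.5 mm

a ≈ 64.5 mm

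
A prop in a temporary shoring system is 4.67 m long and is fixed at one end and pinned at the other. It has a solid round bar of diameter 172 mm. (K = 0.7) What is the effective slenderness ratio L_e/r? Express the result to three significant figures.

λ ≈ 76.0

For a solid circle r = d/4 = 172/4 = 43.00 mm
L_e = K·L = 0.7 × 4.67 m = 3.269 m = 3269.0 mm
λ = L_e / r_min = 3269.0 / 43.00 = 76.0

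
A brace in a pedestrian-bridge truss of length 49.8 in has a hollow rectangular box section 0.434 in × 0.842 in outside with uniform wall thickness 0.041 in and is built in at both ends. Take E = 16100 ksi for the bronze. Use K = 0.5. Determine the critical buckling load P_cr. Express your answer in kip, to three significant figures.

Inner dimensions: h_i = 0.842 − 2×0.041 = 0.7600 in, b_i = 0.434 − 2×0.041 = 0.3520 in
Weak-axis I_min = (h_o·b_o³ − h_i·b_i³)/12 with b_o = 0.434, b_i = 0.3520 in (shorter outer/inner sides).
I_min = (0.842×0.434³ − 0.7600×0.3520³)/12 = 2.974×10^-3 in⁴
Effective length L_e = K·L = 0.5 × 49.8 = 24.90 in
P_cr = π²EI / L_e² = π² × 16100×10³ × 2.974×10^-3 / 24.90² = 762.1 lb

P_cr ≈ 0.762 kip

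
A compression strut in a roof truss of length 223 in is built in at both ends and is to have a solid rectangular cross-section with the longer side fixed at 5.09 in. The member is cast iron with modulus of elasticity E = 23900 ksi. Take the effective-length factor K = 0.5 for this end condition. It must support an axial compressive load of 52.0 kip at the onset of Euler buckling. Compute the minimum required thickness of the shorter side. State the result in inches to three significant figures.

L_e = K·L = 0.5 × 223 = 111.5 in
Required I = P_cr·L_e²/(π²E) = 5.200×10^4 × 111.5² / (π² × 2.39×10^7) = 2.741 in⁴
Rectangle, weak axis: I_min = h·b³/12 with h = 5.09 in fixed  ⇒  b = (12I/h)^(1/3) = 1.86 in

b ≈ 1.86 in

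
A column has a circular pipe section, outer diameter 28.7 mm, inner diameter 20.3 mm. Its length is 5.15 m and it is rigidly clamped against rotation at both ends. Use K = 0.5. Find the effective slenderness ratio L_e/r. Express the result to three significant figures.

d_o = 28.7 mm, d_i = 20.3 mm
I = π(d_o⁴ − d_i⁴)/64 = π(28.7⁴ − 20.30⁴)/64 = 2.497×10^4 mm⁴
A = 323.3 mm²;  r_min = √(I/A) = √(2.497×10^4/323.3) = 8.788 mm
L_e = K·L = 0.5 × 5.15 m = 2.575 m = 2575.0 mm
λ = L_e / r_min = 2575.0 / 8.788 = 293

λ ≈ 293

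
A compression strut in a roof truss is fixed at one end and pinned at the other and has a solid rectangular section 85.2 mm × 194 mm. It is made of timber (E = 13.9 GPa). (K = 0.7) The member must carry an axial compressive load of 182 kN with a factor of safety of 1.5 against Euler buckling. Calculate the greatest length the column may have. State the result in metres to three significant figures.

L_max ≈ 3.20 m

Buckling occurs about the weak axis: I_min = h·b³/12 with b = 85.2 mm (the shorter side).
I_min = 194×85.2³/12 = 9.999×10^6 mm⁴
I = 9.999×10^-6 m⁴
Required critical load P_cr = n·P = 1.5 × 182 = 273.0 kN = 2.730×10^5 N
From P_cr = π²EI/(K·L)²:  L = (1/K)·√(π²EI/P_cr) = (1/0.7)·√(π²×1.39×10^10×9.999×10^-6/2.730×10^5)
L = 3.20 m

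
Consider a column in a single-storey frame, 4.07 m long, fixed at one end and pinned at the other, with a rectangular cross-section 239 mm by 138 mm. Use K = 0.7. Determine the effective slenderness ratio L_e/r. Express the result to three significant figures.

For a rectangle r_min = b/√12 = 138/√12 = 39.84 mm
L_e = K·L = 0.7 × 4.07 m = 2.849 m = 2849.0 mm
λ = L_e / r_min = 2849.0 / 39.84 = 71.5

λ ≈ 71.5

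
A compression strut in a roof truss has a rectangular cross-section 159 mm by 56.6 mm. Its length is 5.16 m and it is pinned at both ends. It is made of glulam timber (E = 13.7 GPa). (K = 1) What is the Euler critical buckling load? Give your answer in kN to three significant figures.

P_cr ≈ 12.2 kN

Buckling occurs about the weak axis: I_min = h·b³/12 with b = 56.6 mm (the shorter side).
I_min = 159×56.6³/12 = 2.403×10^6 mm⁴
I = 2.403×10^6 mm⁴ = 2.403×10^-6 m⁴
Effective length L_e = K·L = 1 × 5.16 = 5.160 m
P_cr = π²EI / L_e² = π² × 13.7×10⁹ × 2.403×10^-6 / 5.160² = 1.220×10^4 N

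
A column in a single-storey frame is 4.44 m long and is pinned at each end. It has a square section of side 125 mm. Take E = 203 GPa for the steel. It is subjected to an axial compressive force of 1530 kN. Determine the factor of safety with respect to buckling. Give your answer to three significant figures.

I = a⁴/12 = 125⁴/12 = 2.035×10^7 mm⁴
I = 2.035×10^7 mm⁴ = 2.035×10^-5 m⁴
Effective length L_e = K·L = 1 × 4.44 = 4.440 m
P_cr = π²EI / L_e² = π² × 203×10⁹ × 2.035×10^-5 / 4.440² = 2.068×10^6 N
Factor of safety n = P_cr / P = 2067.7 / 1530 = 1.35

n ≈ 1.35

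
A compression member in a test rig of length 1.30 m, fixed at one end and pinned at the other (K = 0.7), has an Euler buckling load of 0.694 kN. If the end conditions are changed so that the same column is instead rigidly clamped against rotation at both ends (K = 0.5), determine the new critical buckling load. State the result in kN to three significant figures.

P_cr ∝ 1/K², so P_cr,new = P_cr,old × (K_old/K_new)² = 0.694 × (0.7/0.5)²
= 0.694 × 1.960 = 1.36 kN

P_cr ≈ 1.36 kN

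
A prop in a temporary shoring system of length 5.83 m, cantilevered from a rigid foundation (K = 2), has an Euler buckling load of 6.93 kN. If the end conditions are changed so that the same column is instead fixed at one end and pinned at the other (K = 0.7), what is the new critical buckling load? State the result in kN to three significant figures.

P_cr ∝ 1/K², so P_cr,new = P_cr,old × (K_old/K_new)² = 6.93 × (2/0.7)²
= 6.93 × 8.163 = 56.6 kN

P_cr ≈ 56.6 kN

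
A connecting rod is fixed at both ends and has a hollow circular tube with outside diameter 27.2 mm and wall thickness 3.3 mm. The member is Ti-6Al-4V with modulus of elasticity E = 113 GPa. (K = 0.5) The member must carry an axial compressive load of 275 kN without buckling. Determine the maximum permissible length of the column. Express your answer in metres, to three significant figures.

Inner diameter d_i = 27.2 − 2×3.3 = 20.60 mm
I = π(d_o⁴ − d_i⁴)/64 = π(27.2⁴ − 20.60⁴)/64 = 1.803×10^4 mm⁴
I = 1.803×10^-8 m⁴
At the buckling limit P_cr = P = 2.750×10^5 N
From P_cr = π²EI/(K·L)²:  L = (1/K)·√(π²EI/P_cr) = (1/0.5)·√(π²×1.13×10^11×1.803×10^-8/2.750×10^5)
L = 0.541 m

L_max ≈ 0.541 m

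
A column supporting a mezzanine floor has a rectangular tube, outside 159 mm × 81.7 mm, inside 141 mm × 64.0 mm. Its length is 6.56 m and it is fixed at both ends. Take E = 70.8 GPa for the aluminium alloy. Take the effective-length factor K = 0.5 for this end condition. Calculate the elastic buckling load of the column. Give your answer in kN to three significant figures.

Weak-axis I_min = (h_o·b_o³ − h_i·b_i³)/12 with b_o = 81.7, b_i = 64.00 mm (shorter outer/inner sides).
I_min = (159×81.7³ − 141.0×64.00³)/12 = 4.146×10^6 mm⁴
I = 4.146×10^6 mm⁴ = 4.146×10^-6 m⁴
Effective length L_e = K·L = 0.5 × 6.56 = 3.280 m
P_cr = π²EI / L_e² = π² × 70.8×10⁹ × 4.146×10^-6 / 3.280² = 2.693×10^5 N

P_cr ≈ 269 kN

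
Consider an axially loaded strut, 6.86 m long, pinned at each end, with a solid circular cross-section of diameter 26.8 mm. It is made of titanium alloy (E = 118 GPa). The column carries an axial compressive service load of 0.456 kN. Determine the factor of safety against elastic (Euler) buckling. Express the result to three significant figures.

n ≈ 1.37

I = πd⁴/64 = π×26.8⁴/64 = 2.532×10^4 mm⁴
I = 2.532×10^4 mm⁴ = 2.532×10^-8 m⁴
Effective length L_e = K·L = 1 × 6.86 = 6.860 m
P_cr = π²EI / L_e² = π² × 118×10⁹ × 2.532×10^-8 / 6.860² = 626.7 N
Factor of safety n = P_cr / P = 0.62668 / 0.456 = 1.37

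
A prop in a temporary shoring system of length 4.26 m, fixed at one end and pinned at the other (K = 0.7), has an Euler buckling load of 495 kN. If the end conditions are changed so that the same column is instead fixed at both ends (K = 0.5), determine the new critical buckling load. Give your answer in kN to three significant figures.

P_cr ≈ 970 kN

P_cr ∝ 1/K², so P_cr,new = P_cr,old × (K_old/K_new)² = 495 × (0.7/0.5)²
= 495 × 1.960 = 970 kN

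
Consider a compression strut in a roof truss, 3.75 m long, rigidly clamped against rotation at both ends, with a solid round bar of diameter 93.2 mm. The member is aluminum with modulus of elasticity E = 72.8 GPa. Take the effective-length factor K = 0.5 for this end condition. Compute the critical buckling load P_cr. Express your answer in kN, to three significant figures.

I = πd⁴/64 = π×93.2⁴/64 = 3.704×10^6 mm⁴
I = 3.704×10^6 mm⁴ = 3.704×10^-6 m⁴
Effective length L_e = K·L = 0.5 × 3.75 = 1.875 m
P_cr = π²EI / L_e² = π² × 72.8×10⁹ × 3.704×10^-6 / 1.875² = 7.569×10^5 N

P_cr ≈ 757 kN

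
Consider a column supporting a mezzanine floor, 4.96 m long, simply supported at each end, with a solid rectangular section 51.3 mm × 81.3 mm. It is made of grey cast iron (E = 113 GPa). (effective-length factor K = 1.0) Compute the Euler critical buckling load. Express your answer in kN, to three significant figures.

P_cr ≈ 41.5 kN

Buckling occurs about the weak axis: I_min = h·b³/12 with b = 51.3 mm (the shorter side).
I_min = 81.3×51.3³/12 = 9.147×10^5 mm⁴
I = 9.147×10^5 mm⁴ = 9.147×10^-7 m⁴
Effective length L_e = K·L = 1 × 4.96 = 4.960 m
P_cr = π²EI / L_e² = π² × 113×10⁹ × 9.147×10^-7 / 4.960² = 4.146×10^4 N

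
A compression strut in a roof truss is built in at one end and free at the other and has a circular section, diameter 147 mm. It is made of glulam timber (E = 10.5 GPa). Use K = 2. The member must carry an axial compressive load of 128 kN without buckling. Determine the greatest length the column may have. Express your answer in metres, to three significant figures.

L_max ≈ 2.15 m

I = πd⁴/64 = π×147⁴/64 = 2.292×10^7 mm⁴
I = 2.292×10^-5 m⁴
At the buckling limit P_cr = P = 1.280×10^5 N
From P_cr = π²EI/(K·L)²:  L = (1/K)·√(π²EI/P_cr) = (1/2)·√(π²×1.05×10^10×2.292×10^-5/1.280×10^5)
L = 2.15 m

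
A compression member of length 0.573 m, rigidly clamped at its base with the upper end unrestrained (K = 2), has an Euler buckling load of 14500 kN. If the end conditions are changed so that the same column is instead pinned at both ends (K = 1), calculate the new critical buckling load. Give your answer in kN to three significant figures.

P_cr ≈ 58000 kN

P_cr ∝ 1/K², so P_cr,new = P_cr,old × (K_old/K_new)² = 14500 × (2/1)²
= 14500 × 4.000 = 58000 kN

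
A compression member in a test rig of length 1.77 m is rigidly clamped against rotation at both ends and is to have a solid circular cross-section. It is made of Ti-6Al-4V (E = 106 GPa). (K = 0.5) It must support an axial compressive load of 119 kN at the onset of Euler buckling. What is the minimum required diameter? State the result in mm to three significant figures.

d ≈ 36.7 mm

L_e = K·L = 0.5 × 1.77 = 0.8850 m
Required I = P_cr·L_e²/(π²E) = 1.190×10^5 × 0.8850² / (π² × 1.06×10^11) = 8.909×10^-8 m⁴
I_req = 8.909×10^4 mm⁴
Solid circle: I = πd⁴/64  ⇒  d = (64I/π)^(1/4) = (64×8.909×10^4/π)^(1/4) = 36.7 mm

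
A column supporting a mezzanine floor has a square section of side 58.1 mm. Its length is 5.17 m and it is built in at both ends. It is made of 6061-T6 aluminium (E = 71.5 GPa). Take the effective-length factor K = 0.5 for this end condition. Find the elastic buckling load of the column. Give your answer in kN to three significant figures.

P_cr ≈ 100 kN

I = a⁴/12 = 58.1⁴/12 = 9.496×10^5 mm⁴
I = 9.496×10^5 mm⁴ = 9.496×10^-7 m⁴
Effective length L_e = K·L = 0.5 × 5.17 = 2.585 m
P_cr = π²EI / L_e² = π² × 71.5×10⁹ × 9.496×10^-7 / 2.585² = 1.003×10^5 N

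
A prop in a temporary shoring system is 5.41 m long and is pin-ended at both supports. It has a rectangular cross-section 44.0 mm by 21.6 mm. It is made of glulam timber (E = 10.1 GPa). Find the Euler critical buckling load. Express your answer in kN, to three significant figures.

Buckling occurs about the weak axis: I_min = h·b³/12 with b = 21.6 mm (the shorter side).
I_min = 44.0×21.6³/12 = 3.695×10^4 mm⁴
I = 3.695×10^4 mm⁴ = 3.695×10^-8 m⁴
Effective length L_e = K·L = 1 × 5.41 = 5.410 m
P_cr = π²EI / L_e² = π² × 10.1×10⁹ × 3.695×10^-8 / 5.410² = 125.9 N

P_cr ≈ 0.126 kN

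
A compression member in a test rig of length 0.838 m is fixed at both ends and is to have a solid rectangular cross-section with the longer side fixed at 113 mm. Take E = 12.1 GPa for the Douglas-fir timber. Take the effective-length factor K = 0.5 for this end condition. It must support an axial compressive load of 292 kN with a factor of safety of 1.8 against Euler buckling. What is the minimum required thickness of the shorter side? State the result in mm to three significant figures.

b ≈ 43.5 mm

Required P_cr = n·P = 1.8 × 292 = 525.6 kN
L_e = K·L = 0.5 × 0.838 = 0.4190 m
Required I = P_cr·L_e²/(π²E) = 5.256×10^5 × 0.4190² / (π² × 1.21×10^10) = 7.727×10^-7 m⁴
I_req = 7.727×10^5 mm⁴
Rectangle, weak axis: I_min = h·b³/12 with h = 113 mm fixed  ⇒  b = (12I/h)^(1/3) = 43.5 mm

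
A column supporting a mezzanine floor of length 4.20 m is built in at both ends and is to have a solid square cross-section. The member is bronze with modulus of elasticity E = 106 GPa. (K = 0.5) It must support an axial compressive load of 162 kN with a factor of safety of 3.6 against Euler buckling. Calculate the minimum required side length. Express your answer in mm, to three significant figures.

Required P_cr = n·P = 3.6 × 162 = 583.2 kN
L_e = K·L = 0.5 × 4.20 = 2.100 m
Required I = P_cr·L_e²/(π²E) = 5.832×10^5 × 2.100² / (π² × 1.06×10^11) = 2.458×10^-6 m⁴
I_req = 2.458×10^6 mm⁴
Solid square: I = a⁴/12  ⇒  a = (12I)^(1/4) = (12×2.458×10^6)^(1/4) = 73.7 mm

a ≈ 73.7 mm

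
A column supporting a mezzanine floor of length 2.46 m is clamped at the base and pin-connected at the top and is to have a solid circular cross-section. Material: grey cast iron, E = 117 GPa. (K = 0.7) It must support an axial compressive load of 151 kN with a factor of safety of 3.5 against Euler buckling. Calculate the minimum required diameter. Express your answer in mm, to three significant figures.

d ≈ 72.5 mm

Required P_cr = n·P = 3.5 × 151 = 528.5 kN
L_e = K·L = 0.7 × 2.46 = 1.722 m
Required I = P_cr·L_e²/(π²E) = 5.285×10^5 × 1.722² / (π² × 1.17×10^11) = 1.357×10^-6 m⁴
I_req = 1.357×10^6 mm⁴
Solid circle: I = πd⁴/64  ⇒  d = (64I/π)^(1/4) = (64×1.357×10^6/π)^(1/4) = 72.5 mm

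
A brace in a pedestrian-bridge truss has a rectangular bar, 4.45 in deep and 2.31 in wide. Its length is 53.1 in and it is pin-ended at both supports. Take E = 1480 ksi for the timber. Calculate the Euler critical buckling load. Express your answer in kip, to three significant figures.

Buckling occurs about the weak axis: I_min = h·b³/12 with b = 2.31 in (the shorter side).
I_min = 4.45×2.31³/12 = 4.571 in⁴
Effective length L_e = K·L = 1 × 53.1 = 53.10 in
P_cr = π²EI / L_e² = π² × 1480×10³ × 4.571 / 53.10² = 2.368×10^4 lb

P_cr ≈ 23.7 kip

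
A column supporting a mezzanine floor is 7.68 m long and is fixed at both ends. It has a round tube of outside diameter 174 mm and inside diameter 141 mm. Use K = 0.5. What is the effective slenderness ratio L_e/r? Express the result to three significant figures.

d_o = 174 mm, d_i = 141 mm
I = π(d_o⁴ − d_i⁴)/64 = π(174⁴ − 141.0⁴)/64 = 2.559×10^7 mm⁴
A = 8.164×10^3 mm²;  r_min = √(I/A) = √(2.559×10^7/8.164×10^3) = 55.99 mm
L_e = K·L = 0.5 × 7.68 m = 3.840 m = 3840.0 mm
λ = L_e / r_min = 3840.0 / 55.99 = 68.6

λ ≈ 68.6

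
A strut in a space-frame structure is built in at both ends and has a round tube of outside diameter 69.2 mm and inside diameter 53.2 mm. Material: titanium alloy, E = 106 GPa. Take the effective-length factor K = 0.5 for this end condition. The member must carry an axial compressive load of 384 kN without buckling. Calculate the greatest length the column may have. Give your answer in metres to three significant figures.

L_max ≈ 2.83 m

d_o = 69.2 mm, d_i = 53.2 mm
I = π(d_o⁴ − d_i⁴)/64 = π(69.2⁴ − 53.20⁴)/64 = 7.324×10^5 mm⁴
I = 7.324×10^-7 m⁴
At the buckling limit P_cr = P = 3.840×10^5 N
From P_cr = π²EI/(K·L)²:  L = (1/K)·√(π²EI/P_cr) = (1/0.5)·√(π²×1.06×10^11×7.324×10^-7/3.840×10^5)
L = 2.83 m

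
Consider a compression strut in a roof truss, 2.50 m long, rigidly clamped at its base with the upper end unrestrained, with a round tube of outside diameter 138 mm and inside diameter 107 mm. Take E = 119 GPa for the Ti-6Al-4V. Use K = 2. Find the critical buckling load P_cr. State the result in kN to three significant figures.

P_cr ≈ 534 kN

d_o = 138 mm, d_i = 107 mm
I = π(d_o⁴ − d_i⁴)/64 = π(138⁴ − 107.0⁴)/64 = 1.137×10^7 mm⁴
I = 1.137×10^7 mm⁴ = 1.137×10^-5 m⁴
Effective length L_e = K·L = 2 × 2.50 = 5.000 m
P_cr = π²EI / L_e² = π² × 119×10⁹ × 1.137×10^-5 / 5.000² = 5.341×10^5 N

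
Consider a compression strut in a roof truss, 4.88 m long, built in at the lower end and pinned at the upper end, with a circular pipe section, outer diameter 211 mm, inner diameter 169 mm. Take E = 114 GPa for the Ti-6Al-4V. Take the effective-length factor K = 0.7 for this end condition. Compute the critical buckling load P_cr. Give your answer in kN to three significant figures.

d_o = 211 mm, d_i = 169 mm
I = π(d_o⁴ − d_i⁴)/64 = π(211⁴ − 169.0⁴)/64 = 5.725×10^7 mm⁴
I = 5.725×10^7 mm⁴ = 5.725×10^-5 m⁴
Effective length L_e = K·L = 0.7 × 4.88 = 3.416 m
P_cr = π²EI / L_e² = π² × 114×10⁹ × 5.725×10^-5 / 3.416² = 5.521×10^6 N

P_cr ≈ 5520 kN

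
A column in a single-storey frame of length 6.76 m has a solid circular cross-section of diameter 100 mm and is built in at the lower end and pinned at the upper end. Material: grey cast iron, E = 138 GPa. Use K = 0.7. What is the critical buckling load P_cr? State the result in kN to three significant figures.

P_cr ≈ 299 kN

I = πd⁴/64 = π×100⁴/64 = 4.909×10^6 mm⁴
I = 4.909×10^6 mm⁴ = 4.909×10^-6 m⁴
Effective length L_e = K·L = 0.7 × 6.76 = 4.732 m
P_cr = π²EI / L_e² = π² × 138×10⁹ × 4.909×10^-6 / 4.732² = 2.986×10^5 N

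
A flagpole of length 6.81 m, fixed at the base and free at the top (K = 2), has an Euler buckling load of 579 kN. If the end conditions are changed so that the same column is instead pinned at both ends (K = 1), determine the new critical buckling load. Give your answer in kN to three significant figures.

P_cr ∝ 1/K², so P_cr,new = P_cr,old × (K_old/K_new)² = 579 × (2/1)²
= 579 × 4.000 = 2320 kN

P_cr ≈ 2320 kN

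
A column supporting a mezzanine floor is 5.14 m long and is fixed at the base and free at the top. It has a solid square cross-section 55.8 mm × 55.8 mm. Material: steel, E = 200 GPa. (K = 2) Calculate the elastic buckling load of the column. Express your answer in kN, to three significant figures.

P_cr ≈ 15.1 kN

I = a⁴/12 = 55.8⁴/12 = 8.079×10^5 mm⁴
I = 8.079×10^5 mm⁴ = 8.079×10^-7 m⁴
Effective length L_e = K·L = 2 × 5.14 = 10.28 m
P_cr = π²EI / L_e² = π² × 200×10⁹ × 8.079×10^-7 / 10.28² = 1.509×10^4 N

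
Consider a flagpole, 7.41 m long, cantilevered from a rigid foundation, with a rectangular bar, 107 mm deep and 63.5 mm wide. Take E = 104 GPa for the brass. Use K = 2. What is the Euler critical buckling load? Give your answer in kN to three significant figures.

Buckling occurs about the weak axis: I_min = h·b³/12 with b = 63.5 mm (the shorter side).
I_min = 107×63.5³/12 = 2.283×10^6 mm⁴
I = 2.283×10^6 mm⁴ = 2.283×10^-6 m⁴
Effective length L_e = K·L = 2 × 7.41 = 14.82 m
P_cr = π²EI / L_e² = π² × 104×10⁹ × 2.283×10^-6 / 14.82² = 1.067×10^4 N

P_cr ≈ 10.7 kN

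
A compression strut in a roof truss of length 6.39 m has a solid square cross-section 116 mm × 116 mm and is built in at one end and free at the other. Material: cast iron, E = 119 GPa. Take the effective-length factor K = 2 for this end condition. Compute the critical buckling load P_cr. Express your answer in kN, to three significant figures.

P_cr ≈ 109 kN

I = a⁴/12 = 116⁴/12 = 1.509×10^7 mm⁴
I = 1.509×10^7 mm⁴ = 1.509×10^-5 m⁴
Effective length L_e = K·L = 2 × 6.39 = 12.78 m
P_cr = π²EI / L_e² = π² × 119×10⁹ × 1.509×10^-5 / 12.78² = 1.085×10^5 N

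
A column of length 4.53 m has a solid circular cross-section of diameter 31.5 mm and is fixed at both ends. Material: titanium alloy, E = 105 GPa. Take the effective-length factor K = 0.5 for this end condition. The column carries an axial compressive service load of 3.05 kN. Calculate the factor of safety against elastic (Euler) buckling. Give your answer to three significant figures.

n ≈ 3.20

I = πd⁴/64 = π×31.5⁴/64 = 4.833×10^4 mm⁴
I = 4.833×10^4 mm⁴ = 4.833×10^-8 m⁴
Effective length L_e = K·L = 0.5 × 4.53 = 2.265 m
P_cr = π²EI / L_e² = π² × 105×10⁹ × 4.833×10^-8 / 2.265² = 9.763×10^3 N
Factor of safety n = P_cr / P = 9.7626 / 3.05 = 3.20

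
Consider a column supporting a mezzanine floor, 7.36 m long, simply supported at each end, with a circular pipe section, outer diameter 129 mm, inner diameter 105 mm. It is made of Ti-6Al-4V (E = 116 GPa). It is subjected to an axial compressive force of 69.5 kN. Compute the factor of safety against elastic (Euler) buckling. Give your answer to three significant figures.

n ≈ 2.32

d_o = 129 mm, d_i = 105 mm
I = π(d_o⁴ − d_i⁴)/64 = π(129⁴ − 105.0⁴)/64 = 7.627×10^6 mm⁴
I = 7.627×10^6 mm⁴ = 7.627×10^-6 m⁴
Effective length L_e = K·L = 1 × 7.36 = 7.360 m
P_cr = π²EI / L_e² = π² × 116×10⁹ × 7.627×10^-6 / 7.360² = 1.612×10^5 N
Factor of safety n = P_cr / P = 161.19 / 69.5 = 2.32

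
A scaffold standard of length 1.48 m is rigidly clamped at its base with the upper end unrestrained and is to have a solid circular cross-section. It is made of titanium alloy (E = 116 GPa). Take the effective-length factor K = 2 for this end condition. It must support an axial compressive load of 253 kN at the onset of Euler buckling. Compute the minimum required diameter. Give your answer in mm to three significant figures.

L_e = K·L = 2 × 1.48 = 2.960 m
Required I = P_cr·L_e²/(π²E) = 2.530×10^5 × 2.960² / (π² × 1.16×10^11) = 1.936×10^-6 m⁴
I_req = 1.936×10^6 mm⁴
Solid circle: I = πd⁴/64  ⇒  d = (64I/π)^(1/4) = (64×1.936×10^6/π)^(1/4) = 79.2 mm

d ≈ 79.2 mm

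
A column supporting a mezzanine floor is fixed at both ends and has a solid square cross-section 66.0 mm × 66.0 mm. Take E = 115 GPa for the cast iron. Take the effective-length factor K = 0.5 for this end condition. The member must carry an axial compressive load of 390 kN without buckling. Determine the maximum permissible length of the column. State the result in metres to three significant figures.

I = a⁴/12 = 66.0⁴/12 = 1.581×10^6 mm⁴
I = 1.581×10^-6 m⁴
At the buckling limit P_cr = P = 3.900×10^5 N
From P_cr = π²EI/(K·L)²:  L = (1/K)·√(π²EI/P_cr) = (1/0.5)·√(π²×1.15×10^11×1.581×10^-6/3.900×10^5)
L = 4.29 m

L_max ≈ 4.29 m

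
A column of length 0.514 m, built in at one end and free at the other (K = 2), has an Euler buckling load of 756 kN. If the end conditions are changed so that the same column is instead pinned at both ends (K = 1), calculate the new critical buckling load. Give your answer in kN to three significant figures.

P_cr ≈ 3020 kN

P_cr ∝ 1/K², so P_cr,new = P_cr,old × (K_old/K_new)² = 756 × (2/1)²
= 756 × 4.000 = 3020 kN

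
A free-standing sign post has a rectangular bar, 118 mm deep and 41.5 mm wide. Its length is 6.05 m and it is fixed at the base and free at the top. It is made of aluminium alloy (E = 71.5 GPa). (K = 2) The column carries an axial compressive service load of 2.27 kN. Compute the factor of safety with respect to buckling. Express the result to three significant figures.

Buckling occurs about the weak axis: I_min = h·b³/12 with b = 41.5 mm (the shorter side).
I_min = 118×41.5³/12 = 7.028×10^5 mm⁴
I = 7.028×10^5 mm⁴ = 7.028×10^-7 m⁴
Effective length L_e = K·L = 2 × 6.05 = 12.10 m
P_cr = π²EI / L_e² = π² × 71.5×10⁹ × 7.028×10^-7 / 12.10² = 3.388×10^3 N
Factor of safety n = P_cr / P = 3.3875 / 2.27 = 1.49

n ≈ 1.49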